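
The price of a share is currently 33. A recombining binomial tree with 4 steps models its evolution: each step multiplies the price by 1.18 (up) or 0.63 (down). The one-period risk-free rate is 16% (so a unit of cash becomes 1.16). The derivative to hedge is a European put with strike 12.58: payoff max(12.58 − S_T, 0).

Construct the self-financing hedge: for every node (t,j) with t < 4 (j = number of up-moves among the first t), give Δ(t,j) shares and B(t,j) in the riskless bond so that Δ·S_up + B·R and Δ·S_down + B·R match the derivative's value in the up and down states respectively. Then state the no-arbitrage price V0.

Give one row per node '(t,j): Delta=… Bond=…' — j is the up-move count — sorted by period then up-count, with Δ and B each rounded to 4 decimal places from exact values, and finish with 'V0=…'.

(0,0): Delta=-0.0004 Bond=0.0132
(1,0): Delta=-0.0133 Bond=0.2845
(1,1): Delta=-0.0001 Bond=0.0052
(2,0): Delta=-0.3476 Bond=4.7083
(2,1): Delta=-0.0066 Bond=0.1648
(2,2): Delta=0.0000 Bond=0.0000
(3,0): Delta=-1.0000 Bond=10.8448
(3,1): Delta=-0.3345 Bond=5.2585
(3,2): Delta=0.0000 Bond=0.0000
(3,3): Delta=0.0000 Bond=0.0000
V0=0.0003

Risk-neutral probability p* = (R−d)/(u−d) = (1.16−0.63)/(1.18−0.63) = 0.9636.
Terminal values V(4,·): V(4,0)=7.3815, V(4,1)=2.8432, V(4,2)=0.0000, V(4,3)=0.0000, V(4,4)=0.0000
Node (3,0) S=8.2516: V=(p*·2.8432+(1−p*)·7.3815)/1.16=2.5933; Δ=(2.8432−7.3815)/(9.7368−5.1985)=-1.0000; B=V−Δ·S=10.8448
Node (3,1) S=15.4553: V=(p*·0.0000+(1−p*)·2.8432)/1.16=0.0891; Δ=(0.0000−2.8432)/(18.2372−9.7368)=-0.3345; B=V−Δ·S=5.2585
Node (3,2) S=28.9480: V=(p*·0.0000+(1−p*)·0.0000)/1.16=0.0000; Δ=(0.0000−0.0000)/(34.1586−18.2372)=0.0000; B=V−Δ·S=0.0000
Node (3,3) S=54.2201: V=(p*·0.0000+(1−p*)·0.0000)/1.16=0.0000; Δ=(0.0000−0.0000)/(63.9797−34.1586)=0.0000; B=V−Δ·S=0.0000
Node (2,0) S=13.0977: V=(p*·0.0891+(1−p*)·2.5933)/1.16=0.1553; Δ=(0.0891−2.5933)/(15.4553−8.2516)=-0.3476; B=V−Δ·S=4.7083
Node (2,1) S=24.5322: V=(p*·0.0000+(1−p*)·0.0891)/1.16=0.0028; Δ=(0.0000−0.0891)/(28.9480−15.4553)=-0.0066; B=V−Δ·S=0.1648
Node (2,2) S=45.9492: V=(p*·0.0000+(1−p*)·0.0000)/1.16=0.0000; Δ=(0.0000−0.0000)/(54.2201−28.9480)=0.0000; B=V−Δ·S=0.0000
Node (1,0) S=20.7900: V=(p*·0.0028+(1−p*)·0.1553)/1.16=0.0072; Δ=(0.0028−0.1553)/(24.5322−13.0977)=-0.0133; B=V−Δ·S=0.2845
Node (1,1) S=38.9400: V=(p*·0.0000+(1−p*)·0.0028)/1.16=0.0001; Δ=(0.0000−0.0028)/(45.9492−24.5322)=-0.0001; B=V−Δ·S=0.0052
Node (0,0) S=33.0000: V=(p*·0.0001+(1−p*)·0.0072)/1.16=0.0003; Δ=(0.0001−0.0072)/(38.9400−20.7900)=-0.0004; B=V−Δ·S=0.0132
The time-0 hedge costs 0.0003, which is the no-arbitrage price.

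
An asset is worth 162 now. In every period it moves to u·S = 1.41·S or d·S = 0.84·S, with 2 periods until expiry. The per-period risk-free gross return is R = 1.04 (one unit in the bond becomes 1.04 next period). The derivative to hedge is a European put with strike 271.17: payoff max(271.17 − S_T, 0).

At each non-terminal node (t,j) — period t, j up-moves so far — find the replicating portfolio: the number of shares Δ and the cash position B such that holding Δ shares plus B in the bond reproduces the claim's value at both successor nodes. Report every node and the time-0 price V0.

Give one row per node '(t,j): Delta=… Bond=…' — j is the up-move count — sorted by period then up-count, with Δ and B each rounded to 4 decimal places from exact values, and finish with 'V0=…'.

Since d<R<u, set p* = (R−d)/(u−d) = 0.3509; price each node as the discounted p*-expectation of its children.
Payoff layer (t=2): V(2,0)=156.8628, V(2,1)=79.2972, V(2,2)=0.0000
  t=1,j=0: stock 136.0800 → up 191.8728 (V=79.2972), down 114.3072 (V=156.8628). Price 124.6604; hedge Δ=-1.0000, bond B=260.7404.
  t=1,j=1: stock 228.4200 → up 322.0722 (V=0.0000), down 191.8728 (V=79.2972). Price 49.4939; hedge Δ=-0.6090, bond B=188.6118.
  t=0,j=0: stock 162.0000 → up 228.4200 (V=49.4939), down 136.0800 (V=124.6604). Price 94.5059; hedge Δ=-0.8140, bond B=226.3770.
The time-0 hedge costs 94.5059, which is the no-arbitrage price.

(0,0): Delta=-0.8140 Bond=226.3770
(1,0): Delta=-1.0000 Bond=260.7404
(1,1): Delta=-0.6090 Bond=188.6118
V0=94.5059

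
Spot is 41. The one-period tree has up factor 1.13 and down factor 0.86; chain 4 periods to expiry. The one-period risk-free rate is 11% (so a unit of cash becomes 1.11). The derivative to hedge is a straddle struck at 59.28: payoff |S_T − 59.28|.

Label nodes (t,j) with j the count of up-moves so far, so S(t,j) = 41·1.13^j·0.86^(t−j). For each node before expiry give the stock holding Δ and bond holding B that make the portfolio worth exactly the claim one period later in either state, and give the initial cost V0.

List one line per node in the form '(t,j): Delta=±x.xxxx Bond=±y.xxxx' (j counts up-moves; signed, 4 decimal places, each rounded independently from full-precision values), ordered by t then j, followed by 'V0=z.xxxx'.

No-arbitrage ⇒ martingale measure with p* = (R−d)/(u−d) = 0.9259.
Terminal payoffs: V(4,0)=36.8527, V(4,1)=29.8115, V(4,2)=20.5598, V(4,3)=8.4035, V(4,4)=7.5694
(3,0): S=26.0783. Δ = (V_up−V_dn)/(S_up−S_dn) = (29.8115−36.8527)/(29.4685−22.4273) = -1.0000. V = [p*·29.8115 + (1−p*)·36.8527]/1.11 = 27.3271. B = V − Δ·S = 53.4054.
(3,1): S=34.2657. Δ = (V_up−V_dn)/(S_up−S_dn) = (20.5598−29.8115)/(38.7202−29.4685) = -1.0000. V = [p*·20.5598 + (1−p*)·29.8115]/1.11 = 19.1397. B = V − Δ·S = 53.4054.
(3,2): S=45.0235. Δ = (V_up−V_dn)/(S_up−S_dn) = (8.4035−20.5598)/(50.8765−38.7202) = -1.0000. V = [p*·8.4035 + (1−p*)·20.5598]/1.11 = 8.3819. B = V − Δ·S = 53.4054.
(3,3): S=59.1588. Δ = (V_up−V_dn)/(S_up−S_dn) = (7.5694−8.4035)/(66.8494−50.8765) = -0.0522. V = [p*·7.5694 + (1−p*)·8.4035]/1.11 = 6.8750. B = V − Δ·S = 9.9640.
(2,0): S=30.3236. Δ = (V_up−V_dn)/(S_up−S_dn) = (19.1397−27.3271)/(34.2657−26.0783) = -1.0000. V = [p*·19.1397 + (1−p*)·27.3271]/1.11 = 17.7894. B = V − Δ·S = 48.1130.
(2,1): S=39.8438. Δ = (V_up−V_dn)/(S_up−S_dn) = (8.3819−19.1397)/(45.0235−34.2657) = -1.0000. V = [p*·8.3819 + (1−p*)·19.1397]/1.11 = 8.2692. B = V − Δ·S = 48.1130.
(2,2): S=52.3529. Δ = (V_up−V_dn)/(S_up−S_dn) = (6.8750−8.3819)/(59.1588−45.0235) = -0.1066. V = [p*·6.8750 + (1−p*)·8.3819]/1.11 = 6.2942. B = V − Δ·S = 11.8755.
(1,0): S=35.2600. Δ = (V_up−V_dn)/(S_up−S_dn) = (8.2692−17.7894)/(39.8438−30.3236) = -1.0000. V = [p*·8.2692 + (1−p*)·17.7894]/1.11 = 8.0850. B = V − Δ·S = 43.3450.
(1,1): S=46.3300. Δ = (V_up−V_dn)/(S_up−S_dn) = (6.2942−8.2692)/(52.3529−39.8438) = -0.1579. V = [p*·6.2942 + (1−p*)·8.2692]/1.11 = 5.8023. B = V − Δ·S = 13.1169.
(0,0): S=41.0000. Δ = (V_up−V_dn)/(S_up−S_dn) = (5.8023−8.0850)/(46.3300−35.2600) = -0.2062. V = [p*·5.8023 + (1−p*)·8.0850]/1.11 = 5.3796. B = V − Δ·S = 13.8343.
Each (Δ,B) replicates both successor values, so the strategy is self-financing and V0 is arbitrage-free.

(0,0): Delta=-0.2062 Bond=13.8343
(1,0): Delta=-1.0000 Bond=43.3450
(1,1): Delta=-0.1579 Bond=13.1169
(2,0): Delta=-1.0000 Bond=48.1130
(2,1): Delta=-1.0000 Bond=48.1130
(2,2): Delta=-0.1066 Bond=11.8755
(3,0): Delta=-1.0000 Bond=53.4054
(3,1): Delta=-1.0000 Bond=53.4054
(3,2): Delta=-1.0000 Bond=53.4054
(3,3): Delta=-0.0522 Bond=9.9640
V0=5.3796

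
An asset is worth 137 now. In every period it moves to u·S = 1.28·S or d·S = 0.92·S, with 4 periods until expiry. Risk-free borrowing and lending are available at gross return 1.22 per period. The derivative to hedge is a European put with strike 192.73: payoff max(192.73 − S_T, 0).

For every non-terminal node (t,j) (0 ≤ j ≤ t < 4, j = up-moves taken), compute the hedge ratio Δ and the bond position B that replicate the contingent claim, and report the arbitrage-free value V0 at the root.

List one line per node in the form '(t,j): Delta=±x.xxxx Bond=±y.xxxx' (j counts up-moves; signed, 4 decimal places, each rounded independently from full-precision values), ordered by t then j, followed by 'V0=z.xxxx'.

The replicating-portfolio and risk-neutral prices coincide; use p* = (1.22−0.92)/(1.28−0.92) = 0.8333 for the latter.
At expiry t=4: V(4,0)=94.5842, V(4,1)=56.1793, V(4,2)=2.7464, V(4,3)=0.0000, V(4,4)=0.0000
(3,0): S=106.6803. Δ = (V_up−V_dn)/(S_up−S_dn) = (56.1793−94.5842)/(136.5507−98.1458) = -1.0000. V = [p*·56.1793 + (1−p*)·94.5842]/1.22 = 51.2952. B = V − Δ·S = 157.9754.
(3,1): S=148.4247. Δ = (V_up−V_dn)/(S_up−S_dn) = (2.7464−56.1793)/(189.9836−136.5507) = -1.0000. V = [p*·2.7464 + (1−p*)·56.1793]/1.22 = 9.5507. B = V − Δ·S = 157.9754.
(3,2): S=206.5039. Δ = (V_up−V_dn)/(S_up−S_dn) = (0.0000−2.7464)/(264.3250−189.9836) = -0.0369. V = [p*·0.0000 + (1−p*)·2.7464]/1.22 = 0.3752. B = V − Δ·S = 8.0040.
(3,3): S=287.3098. Δ = (V_up−V_dn)/(S_up−S_dn) = (0.0000−0.0000)/(367.7566−264.3250) = 0.0000. V = [p*·0.0000 + (1−p*)·0.0000]/1.22 = 0.0000. B = V − Δ·S = 0.0000.
(2,0): S=115.9568. Δ = (V_up−V_dn)/(S_up−S_dn) = (9.5507−51.2952)/(148.4247−106.6803) = -1.0000. V = [p*·9.5507 + (1−p*)·51.2952]/1.22 = 13.5312. B = V − Δ·S = 129.4880.
(2,1): S=161.3312. Δ = (V_up−V_dn)/(S_up−S_dn) = (0.3752−9.5507)/(206.5039−148.4247) = -0.1580. V = [p*·0.3752 + (1−p*)·9.5507]/1.22 = 1.5610. B = V − Δ·S = 27.0486.
(2,2): S=224.4608. Δ = (V_up−V_dn)/(S_up−S_dn) = (0.0000−0.3752)/(287.3098−206.5039) = -0.0046. V = [p*·0.0000 + (1−p*)·0.3752]/1.22 = 0.0513. B = V − Δ·S = 1.0934.
(1,0): S=126.0400. Δ = (V_up−V_dn)/(S_up−S_dn) = (1.5610−13.5312)/(161.3312−115.9568) = -0.2638. V = [p*·1.5610 + (1−p*)·13.5312]/1.22 = 2.9148. B = V − Δ·S = 36.1654.
(1,1): S=175.3600. Δ = (V_up−V_dn)/(S_up−S_dn) = (0.0513−1.5610)/(224.4608−161.3312) = -0.0239. V = [p*·0.0513 + (1−p*)·1.5610]/1.22 = 0.2483. B = V − Δ·S = 4.4420.
(0,0): S=137.0000. Δ = (V_up−V_dn)/(S_up−S_dn) = (0.2483−2.9148)/(175.3600−126.0400) = -0.0541. V = [p*·0.2483 + (1−p*)·2.9148]/1.22 = 0.5678. B = V − Δ·S = 7.9748.
Root portfolio cost Δ·137+B reproduces V0=0.5678.

(0,0): Delta=-0.0541 Bond=7.9748
(1,0): Delta=-0.2638 Bond=36.1654
(1,1): Delta=-0.0239 Bond=4.4420
(2,0): Delta=-1.0000 Bond=129.4880
(2,1): Delta=-0.1580 Bond=27.0486
(2,2): Delta=-0.0046 Bond=1.0934
(3,0): Delta=-1.0000 Bond=157.9754
(3,1): Delta=-1.0000 Bond=157.9754
(3,2): Delta=-0.0369 Bond=8.0040
(3,3): Delta=0.0000 Bond=0.0000
V0=0.5678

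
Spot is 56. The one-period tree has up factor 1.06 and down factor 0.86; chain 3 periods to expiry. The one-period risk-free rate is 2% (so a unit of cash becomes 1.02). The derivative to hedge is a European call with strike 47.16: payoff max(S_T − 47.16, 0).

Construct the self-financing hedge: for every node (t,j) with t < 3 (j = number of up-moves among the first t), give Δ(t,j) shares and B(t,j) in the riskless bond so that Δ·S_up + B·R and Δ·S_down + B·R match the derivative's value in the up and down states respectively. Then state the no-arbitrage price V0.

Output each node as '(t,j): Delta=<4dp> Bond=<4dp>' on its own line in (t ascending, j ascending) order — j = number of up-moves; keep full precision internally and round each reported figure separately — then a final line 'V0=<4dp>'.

(0,0): Delta=0.8821 Bond=-37.4565
(1,0): Delta=0.5661 Bond=-22.9881
(1,1): Delta=0.9462 Bond=-42.0100
(2,0): Delta=0.0000 Bond=0.0000
(2,1): Delta=0.6810 Bond=-29.3099
(2,2): Delta=1.0000 Bond=-46.2353
V0=11.9417

The replicating-portfolio and risk-neutral prices coincide; use p* = (1.02−0.86)/(1.06−0.86) = 0.8000 for the latter.
Terminal values V(3,·): V(3,0)=0.0000, V(3,1)=0.0000, V(3,2)=6.9526, V(3,3)=19.5369
  t=2,j=0: stock 41.4176 → up 43.9027 (V=0.0000), down 35.6191 (V=0.0000). Price 0.0000; hedge Δ=0.0000, bond B=0.0000.
  t=2,j=1: stock 51.0496 → up 54.1126 (V=6.9526), down 43.9027 (V=0.0000). Price 5.4530; hedge Δ=0.6810, bond B=-29.3099.
  t=2,j=2: stock 62.9216 → up 66.6969 (V=19.5369), down 54.1126 (V=6.9526). Price 16.6863; hedge Δ=1.0000, bond B=-46.2353.
  t=1,j=0: stock 48.1600 → up 51.0496 (V=5.4530), down 41.4176 (V=0.0000). Price 4.2769; hedge Δ=0.5661, bond B=-22.9881.
  t=1,j=1: stock 59.3600 → up 62.9216 (V=16.6863), down 51.0496 (V=5.4530). Price 14.1565; hedge Δ=0.9462, bond B=-42.0100.
  t=0,j=0: stock 56.0000 → up 59.3600 (V=14.1565), down 48.1600 (V=4.2769). Price 11.9417; hedge Δ=0.8821, bond B=-37.4565.
Root portfolio cost Δ·56+B reproduces V0=11.9417.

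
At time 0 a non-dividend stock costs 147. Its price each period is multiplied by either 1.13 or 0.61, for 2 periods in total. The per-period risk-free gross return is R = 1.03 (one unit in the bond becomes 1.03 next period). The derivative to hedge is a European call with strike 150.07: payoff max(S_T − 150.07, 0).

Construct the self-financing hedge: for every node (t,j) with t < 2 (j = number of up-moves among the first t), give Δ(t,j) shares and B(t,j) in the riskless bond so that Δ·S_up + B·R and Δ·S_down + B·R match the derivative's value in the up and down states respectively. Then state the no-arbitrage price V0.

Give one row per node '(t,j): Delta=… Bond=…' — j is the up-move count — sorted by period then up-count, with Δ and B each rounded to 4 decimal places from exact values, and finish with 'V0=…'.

No-arbitrage ⇒ martingale measure with p* = (R−d)/(u−d) = 0.8077.
Payoff layer (t=2): V(2,0)=0.0000, V(2,1)=0.0000, V(2,2)=37.6343
  t=1,j=0: stock 89.6700 → up 101.3271 (V=0.0000), down 54.6987 (V=0.0000). Price 0.0000; hedge Δ=0.0000, bond B=0.0000.
  t=1,j=1: stock 166.1100 → up 187.7043 (V=37.6343), down 101.3271 (V=0.0000). Price 29.5116; hedge Δ=0.4357, bond B=-42.8621.
  t=0,j=0: stock 147.0000 → up 166.1100 (V=29.5116), down 89.6700 (V=0.0000). Price 23.1420; hedge Δ=0.3861, bond B=-33.6110.
Self-financing check: at every node Δ·S+B equals the discounted successor values.

(0,0): Delta=0.3861 Bond=-33.6110
(1,0): Delta=0.0000 Bond=0.0000
(1,1): Delta=0.4357 Bond=-42.8621
V0=23.1420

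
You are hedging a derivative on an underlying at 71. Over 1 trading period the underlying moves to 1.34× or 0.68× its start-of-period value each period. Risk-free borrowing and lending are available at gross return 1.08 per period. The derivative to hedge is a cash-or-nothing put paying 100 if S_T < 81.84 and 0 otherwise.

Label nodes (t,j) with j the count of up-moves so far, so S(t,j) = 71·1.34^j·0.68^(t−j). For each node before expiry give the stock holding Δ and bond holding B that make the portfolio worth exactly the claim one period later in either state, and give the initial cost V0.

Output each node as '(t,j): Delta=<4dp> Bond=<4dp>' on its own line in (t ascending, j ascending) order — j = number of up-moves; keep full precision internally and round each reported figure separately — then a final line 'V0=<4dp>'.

(0,0): Delta=-2.1340 Bond=187.9910
V0=36.4759

No-arbitrage ⇒ martingale measure with p* = (R−d)/(u−d) = 0.6061.
Payoff layer (t=1): V(1,0)=100.0000, V(1,1)=0.0000
Node (0,0) S=71.0000: V=(p*·0.0000+(1−p*)·100.0000)/1.08=36.4759; Δ=(0.0000−100.0000)/(95.1400−48.2800)=-2.1340; B=V−Δ·S=187.9910
Self-financing check: at every node Δ·S+B equals the discounted successor values.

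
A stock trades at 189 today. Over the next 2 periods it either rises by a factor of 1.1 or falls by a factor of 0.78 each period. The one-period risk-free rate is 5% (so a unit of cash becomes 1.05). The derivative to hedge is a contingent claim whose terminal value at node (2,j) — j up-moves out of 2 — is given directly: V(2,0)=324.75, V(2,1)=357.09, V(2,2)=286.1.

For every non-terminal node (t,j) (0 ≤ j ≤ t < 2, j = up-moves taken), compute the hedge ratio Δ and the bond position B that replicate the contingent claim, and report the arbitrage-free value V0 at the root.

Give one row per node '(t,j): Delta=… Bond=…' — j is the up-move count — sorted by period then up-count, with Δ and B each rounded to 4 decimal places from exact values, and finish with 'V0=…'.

Risk-neutral probability p* = (R−d)/(u−d) = (1.05−0.78)/(1.1−0.78) = 0.8437.
Terminal values V(2,·): V(2,0)=324.7500, V(2,1)=357.0900, V(2,2)=286.1000
Node (1,0) S=147.4200: V=(p*·357.0900+(1−p*)·324.7500)/1.05=335.2732; Δ=(357.0900−324.7500)/(162.1620−114.9876)=0.6855; B=V−Δ·S=234.2107
Node (1,1) S=207.9000: V=(p*·286.1000+(1−p*)·357.0900)/1.05=283.0402; Δ=(286.1000−357.0900)/(228.6900−162.1620)=-1.0671; B=V−Δ·S=504.8839
Node (0,0) S=189.0000: V=(p*·283.0402+(1−p*)·335.2732)/1.05=277.3348; Δ=(283.0402−335.2732)/(207.9000−147.4200)=-0.8636; B=V−Δ·S=440.5631
The time-0 hedge costs 277.3348, which is the no-arbitrage price.

(0,0): Delta=-0.8636 Bond=440.5631
(1,0): Delta=0.6855 Bond=234.2107
(1,1): Delta=-1.0671 Bond=504.8839
V0=277.3348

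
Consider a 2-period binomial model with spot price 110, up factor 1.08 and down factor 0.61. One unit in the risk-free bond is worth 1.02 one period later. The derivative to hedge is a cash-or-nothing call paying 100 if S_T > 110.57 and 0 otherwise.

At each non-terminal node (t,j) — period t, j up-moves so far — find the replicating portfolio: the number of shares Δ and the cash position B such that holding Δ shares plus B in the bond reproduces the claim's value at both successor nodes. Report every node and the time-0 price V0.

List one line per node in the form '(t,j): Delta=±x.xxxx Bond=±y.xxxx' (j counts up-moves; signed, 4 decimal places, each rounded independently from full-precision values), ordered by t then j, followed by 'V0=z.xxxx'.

Under the risk-neutral measure, an up-move has probability p* = (R−d)/(u−d) = 0.8723 and values discount at R = 1.02.
Payoff layer (t=2): V(2,0)=0.0000, V(2,1)=0.0000, V(2,2)=100.0000
  t=1,j=0: stock 67.1000 → up 72.4680 (V=0.0000), down 40.9310 (V=0.0000). Price 0.0000; hedge Δ=0.0000, bond B=0.0000.
  t=1,j=1: stock 118.8000 → up 128.3040 (V=100.0000), down 72.4680 (V=0.0000). Price 85.5236; hedge Δ=1.7910, bond B=-127.2424.
  t=0,j=0: stock 110.0000 → up 118.8000 (V=85.5236), down 67.1000 (V=0.0000). Price 73.1428; hedge Δ=1.6542, bond B=-108.8222.
Root portfolio cost Δ·110+B reproduces V0=73.1428.

(0,0): Delta=1.6542 Bond=-108.8222
(1,0): Delta=0.0000 Bond=0.0000
(1,1): Delta=1.7910 Bond=-127.2424
V0=73.1428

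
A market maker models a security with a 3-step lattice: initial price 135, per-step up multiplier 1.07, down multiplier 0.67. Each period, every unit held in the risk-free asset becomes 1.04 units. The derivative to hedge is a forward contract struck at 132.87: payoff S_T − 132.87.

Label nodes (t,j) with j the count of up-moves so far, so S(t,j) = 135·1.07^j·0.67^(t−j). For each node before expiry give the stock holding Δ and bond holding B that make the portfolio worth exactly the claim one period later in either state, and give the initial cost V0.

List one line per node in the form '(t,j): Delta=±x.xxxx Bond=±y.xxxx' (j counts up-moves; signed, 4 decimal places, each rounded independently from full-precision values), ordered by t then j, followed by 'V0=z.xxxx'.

Under the risk-neutral measure, an up-move has probability p* = (R−d)/(u−d) = 0.9250 and values discount at R = 1.04.
At expiry t=3: V(3,0)=-92.2670, V(3,1)=-68.0264, V(3,2)=-29.3138, V(3,3)=32.5108
  t=2,j=0: stock 60.6015 → up 64.8436 (V=-68.0264), down 40.6030 (V=-92.2670). Price -67.1581; hedge Δ=1.0000, bond B=-127.7596.
  t=2,j=1: stock 96.7815 → up 103.5562 (V=-29.3138), down 64.8436 (V=-68.0264). Price -30.9781; hedge Δ=1.0000, bond B=-127.7596.
  t=2,j=2: stock 154.5615 → up 165.3808 (V=32.5108), down 103.5562 (V=-29.3138). Price 26.8019; hedge Δ=1.0000, bond B=-127.7596.
  t=1,j=0: stock 90.4500 → up 96.7815 (V=-30.9781), down 60.6015 (V=-67.1581). Price -32.3958; hedge Δ=1.0000, bond B=-122.8458.
  t=1,j=1: stock 144.4500 → up 154.5615 (V=26.8019), down 96.7815 (V=-30.9781). Price 21.6042; hedge Δ=1.0000, bond B=-122.8458.
  t=0,j=0: stock 135.0000 → up 144.4500 (V=21.6042), down 90.4500 (V=-32.3958). Price 16.8791; hedge Δ=1.0000, bond B=-118.1209.
Root portfolio cost Δ·135+B reproduces V0=16.8791.

(0,0): Delta=1.0000 Bond=-118.1209
(1,0): Delta=1.0000 Bond=-122.8458
(1,1): Delta=1.0000 Bond=-122.8458
(2,0): Delta=1.0000 Bond=-127.7596
(2,1): Delta=1.0000 Bond=-127.7596
(2,2): Delta=1.0000 Bond=-127.7596
V0=16.8791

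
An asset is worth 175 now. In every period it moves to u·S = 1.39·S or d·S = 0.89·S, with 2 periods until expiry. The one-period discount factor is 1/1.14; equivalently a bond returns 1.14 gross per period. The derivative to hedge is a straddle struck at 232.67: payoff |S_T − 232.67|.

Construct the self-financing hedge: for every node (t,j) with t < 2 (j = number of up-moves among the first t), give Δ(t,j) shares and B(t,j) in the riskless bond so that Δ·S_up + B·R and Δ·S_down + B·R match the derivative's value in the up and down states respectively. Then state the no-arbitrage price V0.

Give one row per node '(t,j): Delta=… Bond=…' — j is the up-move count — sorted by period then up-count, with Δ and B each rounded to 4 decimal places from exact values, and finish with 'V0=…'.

(0,0): Delta=0.0571 Bond=34.6056
(1,0): Delta=-1.0000 Bond=204.0965
(1,1): Delta=0.7340 Bond=-125.1957
V0=44.6012

Under the risk-neutral measure, an up-move has probability p* = (R−d)/(u−d) = 0.5000 and values discount at R = 1.14.
Terminal values V(2,·): V(2,0)=94.0525, V(2,1)=16.1775, V(2,2)=105.4475
  t=1,j=0: stock 155.7500 → up 216.4925 (V=16.1775), down 138.6175 (V=94.0525). Price 48.3465; hedge Δ=-1.0000, bond B=204.0965.
  t=1,j=1: stock 243.2500 → up 338.1175 (V=105.4475), down 216.4925 (V=16.1775). Price 53.3443; hedge Δ=0.7340, bond B=-125.1957.
  t=0,j=0: stock 175.0000 → up 243.2500 (V=53.3443), down 155.7500 (V=48.3465). Price 44.6012; hedge Δ=0.0571, bond B=34.6056.
Each (Δ,B) replicates both successor values, so the strategy is self-financing and V0 is arbitrage-free.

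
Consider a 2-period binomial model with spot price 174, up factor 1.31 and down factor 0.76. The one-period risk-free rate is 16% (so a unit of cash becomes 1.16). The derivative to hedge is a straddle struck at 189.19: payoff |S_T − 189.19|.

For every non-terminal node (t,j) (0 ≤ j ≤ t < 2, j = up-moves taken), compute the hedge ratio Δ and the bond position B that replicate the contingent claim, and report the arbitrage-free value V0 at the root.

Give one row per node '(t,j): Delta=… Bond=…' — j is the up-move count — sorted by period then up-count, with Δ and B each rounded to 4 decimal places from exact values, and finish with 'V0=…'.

(0,0): Delta=0.4336 Bond=-22.8284
(1,0): Delta=-1.0000 Bond=163.0948
(1,1): Delta=0.7455 Bond=-97.5718
V0=52.6134

No-arbitrage ⇒ martingale measure with p* = (R−d)/(u−d) = 0.7273.
Terminal payoffs: V(2,0)=88.6876, V(2,1)=15.9556, V(2,2)=109.4114
  t=1,j=0: stock 132.2400 → up 173.2344 (V=15.9556), down 100.5024 (V=88.6876). Price 30.8548; hedge Δ=-1.0000, bond B=163.0948.
  t=1,j=1: stock 227.9400 → up 298.6014 (V=109.4114), down 173.2344 (V=15.9556). Price 72.3478; hedge Δ=0.7455, bond B=-97.5718.
  t=0,j=0: stock 174.0000 → up 227.9400 (V=72.3478), down 132.2400 (V=30.8548). Price 52.6134; hedge Δ=0.4336, bond B=-22.8284.
The time-0 hedge costs 52.6134, which is the no-arbitrage price.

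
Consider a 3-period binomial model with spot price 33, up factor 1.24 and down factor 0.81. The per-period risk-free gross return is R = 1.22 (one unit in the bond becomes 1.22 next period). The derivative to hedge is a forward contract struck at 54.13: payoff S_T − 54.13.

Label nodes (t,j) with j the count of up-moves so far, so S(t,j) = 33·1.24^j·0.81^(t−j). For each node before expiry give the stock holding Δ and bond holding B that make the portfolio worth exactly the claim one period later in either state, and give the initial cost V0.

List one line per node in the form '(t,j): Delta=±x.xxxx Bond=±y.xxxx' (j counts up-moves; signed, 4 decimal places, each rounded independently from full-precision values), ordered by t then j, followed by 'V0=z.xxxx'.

Since d<R<u, set p* = (R−d)/(u−d) = 0.9535; price each node as the discounted p*-expectation of its children.
Terminal payoffs: V(3,0)=-36.5924, V(3,1)=-27.2824, V(3,2)=-13.0300, V(3,3)=8.7886
(2,0): S=21.6513. Δ = (V_up−V_dn)/(S_up−S_dn) = (-27.2824−-36.5924)/(26.8476−17.5376) = 1.0000. V = [p*·-27.2824 + (1−p*)·-36.5924]/1.22 = -22.7176. B = V − Δ·S = -44.3689.
(2,1): S=33.1452. Δ = (V_up−V_dn)/(S_up−S_dn) = (-13.0300−-27.2824)/(41.1000−26.8476) = 1.0000. V = [p*·-13.0300 + (1−p*)·-27.2824]/1.22 = -11.2237. B = V − Δ·S = -44.3689.
(2,2): S=50.7408. Δ = (V_up−V_dn)/(S_up−S_dn) = (8.7886−-13.0300)/(62.9186−41.1000) = 1.0000. V = [p*·8.7886 + (1−p*)·-13.0300]/1.22 = 6.3719. B = V − Δ·S = -44.3689.
(1,0): S=26.7300. Δ = (V_up−V_dn)/(S_up−S_dn) = (-11.2237−-22.7176)/(33.1452−21.6513) = 1.0000. V = [p*·-11.2237 + (1−p*)·-22.7176]/1.22 = -9.6379. B = V − Δ·S = -36.3679.
(1,1): S=40.9200. Δ = (V_up−V_dn)/(S_up−S_dn) = (6.3719−-11.2237)/(50.7408−33.1452) = 1.0000. V = [p*·6.3719 + (1−p*)·-11.2237]/1.22 = 4.5521. B = V − Δ·S = -36.3679.
(0,0): S=33.0000. Δ = (V_up−V_dn)/(S_up−S_dn) = (4.5521−-9.6379)/(40.9200−26.7300) = 1.0000. V = [p*·4.5521 + (1−p*)·-9.6379]/1.22 = 3.1902. B = V − Δ·S = -29.8098.
Each (Δ,B) replicates both successor values, so the strategy is self-financing and V0 is arbitrage-free.

(0,0): Delta=1.0000 Bond=-29.8098
(1,0): Delta=1.0000 Bond=-36.3679
(1,1): Delta=1.0000 Bond=-36.3679
(2,0): Delta=1.0000 Bond=-44.3689
(2,1): Delta=1.0000 Bond=-44.3689
(2,2): Delta=1.0000 Bond=-44.3689
V0=3.1902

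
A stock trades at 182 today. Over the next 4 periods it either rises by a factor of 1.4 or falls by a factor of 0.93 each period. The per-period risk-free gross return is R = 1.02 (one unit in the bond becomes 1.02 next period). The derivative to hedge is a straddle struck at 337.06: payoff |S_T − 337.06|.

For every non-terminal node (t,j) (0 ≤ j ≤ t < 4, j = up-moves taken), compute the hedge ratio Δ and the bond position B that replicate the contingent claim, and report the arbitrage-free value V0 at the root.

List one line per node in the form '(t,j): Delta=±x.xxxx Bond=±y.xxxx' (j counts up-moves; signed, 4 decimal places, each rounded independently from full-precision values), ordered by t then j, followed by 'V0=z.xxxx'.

Risk-neutral probability p* = (R−d)/(u−d) = (1.02−0.93)/(1.4−0.93) = 0.1915.
Terminal payoffs: V(4,0)=200.9145, V(4,1)=132.1098, V(4,2)=28.5329, V(4,3)=127.3894, V(4,4)=362.1112
  t=3,j=0: stock 146.3930 → up 204.9502 (V=132.1098), down 136.1455 (V=200.9145). Price 184.0580; hedge Δ=-1.0000, bond B=330.4510.
  t=3,j=1: stock 220.3765 → up 308.5271 (V=28.5329), down 204.9502 (V=132.1098). Price 110.0745; hedge Δ=-1.0000, bond B=330.4510.
  t=3,j=2: stock 331.7496 → up 464.4494 (V=127.3894), down 308.5271 (V=28.5329). Price 46.5322; hedge Δ=0.6340, bond B=-163.8009.
  t=3,j=3: stock 499.4080 → up 699.1712 (V=362.1112), down 464.4494 (V=127.3894). Price 168.9570; hedge Δ=1.0000, bond B=-330.4510.
  t=2,j=0: stock 157.4118 → up 220.3765 (V=110.0745), down 146.3930 (V=184.0580). Price 166.5597; hedge Δ=-1.0000, bond B=323.9715.
  t=2,j=1: stock 236.9640 → up 331.7496 (V=46.5322), down 220.3765 (V=110.0745). Price 95.9871; hedge Δ=-0.5705, bond B=231.1833.
  t=2,j=2: stock 356.7200 → up 499.4080 (V=168.9570), down 331.7496 (V=46.5322). Price 68.6032; hedge Δ=0.7302, bond B=-191.8751.
  t=1,j=0: stock 169.2600 → up 236.9640 (V=95.9871), down 157.4118 (V=166.5597). Price 150.0449; hedge Δ=-0.8871, bond B=300.1996.
  t=1,j=1: stock 254.8000 → up 356.7200 (V=68.6032), down 236.9640 (V=95.9871). Price 88.9641; hedge Δ=-0.2287, bond B=147.2276.
  t=0,j=0: stock 182.0000 → up 254.8000 (V=88.9641), down 169.2600 (V=150.0449). Price 135.6359; hedge Δ=-0.7141, bond B=265.5952.
Each (Δ,B) replicates both successor values, so the strategy is self-financing and V0 is arbitrage-free.

(0,0): Delta=-0.7141 Bond=265.5952
(1,0): Delta=-0.8871 Bond=300.1996
(1,1): Delta=-0.2287 Bond=147.2276
(2,0): Delta=-1.0000 Bond=323.9715
(2,1): Delta=-0.5705 Bond=231.1833
(2,2): Delta=0.7302 Bond=-191.8751
(3,0): Delta=-1.0000 Bond=330.4510
(3,1): Delta=-1.0000 Bond=330.4510
(3,2): Delta=0.6340 Bond=-163.8009
(3,3): Delta=1.0000 Bond=-330.4510
V0=135.6359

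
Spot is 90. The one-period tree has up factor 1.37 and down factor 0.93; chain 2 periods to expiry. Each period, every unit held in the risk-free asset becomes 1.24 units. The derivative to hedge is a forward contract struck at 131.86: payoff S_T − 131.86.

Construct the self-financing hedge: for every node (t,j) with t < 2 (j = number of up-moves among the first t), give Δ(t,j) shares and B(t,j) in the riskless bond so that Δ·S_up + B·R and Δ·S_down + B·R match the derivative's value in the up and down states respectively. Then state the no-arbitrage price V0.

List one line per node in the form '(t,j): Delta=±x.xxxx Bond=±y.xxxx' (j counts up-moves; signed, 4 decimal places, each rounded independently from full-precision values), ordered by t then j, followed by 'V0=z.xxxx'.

(0,0): Delta=1.0000 Bond=-85.7570
(1,0): Delta=1.0000 Bond=-106.3387
(1,1): Delta=1.0000 Bond=-106.3387
V0=4.2430

Since d<R<u, set p* = (R−d)/(u−d) = 0.7045; price each node as the discounted p*-expectation of its children.
At expiry t=2: V(2,0)=-54.0190, V(2,1)=-17.1910, V(2,2)=37.0610
  t=1,j=0: stock 83.7000 → up 114.6690 (V=-17.1910), down 77.8410 (V=-54.0190). Price -22.6387; hedge Δ=1.0000, bond B=-106.3387.
  t=1,j=1: stock 123.3000 → up 168.9210 (V=37.0610), down 114.6690 (V=-17.1910). Price 16.9613; hedge Δ=1.0000, bond B=-106.3387.
  t=0,j=0: stock 90.0000 → up 123.3000 (V=16.9613), down 83.7000 (V=-22.6387). Price 4.2430; hedge Δ=1.0000, bond B=-85.7570.
Root portfolio cost Δ·90+B reproduces V0=4.2430.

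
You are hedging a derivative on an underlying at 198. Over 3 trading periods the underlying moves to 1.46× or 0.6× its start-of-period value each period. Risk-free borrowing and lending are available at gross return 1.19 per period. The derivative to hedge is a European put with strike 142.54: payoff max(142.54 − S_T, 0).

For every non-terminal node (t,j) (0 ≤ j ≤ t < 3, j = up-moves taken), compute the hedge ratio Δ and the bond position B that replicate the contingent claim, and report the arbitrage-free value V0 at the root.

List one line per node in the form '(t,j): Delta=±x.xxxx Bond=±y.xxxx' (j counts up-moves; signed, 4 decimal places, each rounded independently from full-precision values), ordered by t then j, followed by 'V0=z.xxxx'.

The replicating-portfolio and risk-neutral prices coincide; use p* = (1.19−0.6)/(1.46−0.6) = 0.6860 for the latter.
Payoff layer (t=3): V(3,0)=99.7720, V(3,1)=38.4712, V(3,2)=0.0000, V(3,3)=0.0000
  t=2,j=0: stock 71.2800 → up 104.0688 (V=38.4712), down 42.7680 (V=99.7720). Price 48.5015; hedge Δ=-1.0000, bond B=119.7815.
  t=2,j=1: stock 173.4480 → up 253.2341 (V=0.0000), down 104.0688 (V=38.4712). Price 10.1497; hedge Δ=-0.2579, bond B=54.8837.
  t=2,j=2: stock 422.0568 → up 616.2029 (V=0.0000), down 253.2341 (V=0.0000). Price 0.0000; hedge Δ=0.0000, bond B=0.0000.
  t=1,j=0: stock 118.8000 → up 173.4480 (V=10.1497), down 71.2800 (V=48.5015). Price 18.6474; hedge Δ=-0.3754, bond B=63.2425.
  t=1,j=1: stock 289.0800 → up 422.0568 (V=0.0000), down 173.4480 (V=10.1497). Price 2.6778; hedge Δ=-0.0408, bond B=14.4798.
  t=0,j=0: stock 198.0000 → up 289.0800 (V=2.6778), down 118.8000 (V=18.6474). Price 6.4634; hedge Δ=-0.0938, bond B=25.0328.
The time-0 hedge costs 6.4634, which is the no-arbitrage price.

(0,0): Delta=-0.0938 Bond=25.0328
(1,0): Delta=-0.3754 Bond=63.2425
(1,1): Delta=-0.0408 Bond=14.4798
(2,0): Delta=-1.0000 Bond=119.7815
(2,1): Delta=-0.2579 Bond=54.8837
(2,2): Delta=0.0000 Bond=0.0000
V0=6.4634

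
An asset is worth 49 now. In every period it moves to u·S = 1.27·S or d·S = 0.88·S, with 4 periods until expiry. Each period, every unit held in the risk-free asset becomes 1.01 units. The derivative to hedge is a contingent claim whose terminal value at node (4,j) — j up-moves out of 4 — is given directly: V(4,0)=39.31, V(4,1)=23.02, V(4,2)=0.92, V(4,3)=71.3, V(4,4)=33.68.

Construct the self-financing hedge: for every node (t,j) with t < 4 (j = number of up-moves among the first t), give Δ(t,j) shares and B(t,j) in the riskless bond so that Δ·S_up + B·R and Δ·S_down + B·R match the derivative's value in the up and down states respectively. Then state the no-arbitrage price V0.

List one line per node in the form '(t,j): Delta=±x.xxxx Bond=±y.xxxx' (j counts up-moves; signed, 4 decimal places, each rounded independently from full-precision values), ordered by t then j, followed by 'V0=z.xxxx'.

(0,0): Delta=-0.0204 Bond=24.6312
(1,0): Delta=-0.5388 Bond=47.2276
(1,1): Delta=0.6979 Bond=-19.8229
(2,0): Delta=-1.2194 Bond=73.5289
(2,1): Delta=0.4046 Bond=-3.9581
(2,2): Delta=1.1044 Bond=-52.1472
(3,0): Delta=-1.2509 Bond=75.3138
(3,1): Delta=-1.1759 Bond=72.1650
(3,2): Delta=2.5948 Bond=-156.3229
(3,3): Delta=-0.9611 Bond=154.6398
V0=23.6302

Since d<R<u, set p* = (R−d)/(u−d) = 0.3333; price each node as the discounted p*-expectation of its children.
At expiry t=4: V(4,0)=39.3100, V(4,1)=23.0200, V(4,2)=0.9200, V(4,3)=71.3000, V(4,4)=33.6800
  t=3,j=0: stock 33.3921 → up 42.4080 (V=23.0200), down 29.3851 (V=39.3100). Price 33.5446; hedge Δ=-1.2509, bond B=75.3138.
  t=3,j=1: stock 48.1909 → up 61.2025 (V=0.9200), down 42.4080 (V=23.0200). Price 15.4983; hedge Δ=-1.1759, bond B=72.1650.
  t=3,j=2: stock 69.5482 → up 88.3263 (V=71.3000), down 61.2025 (V=0.9200). Price 24.1386; hedge Δ=2.5948, bond B=-156.3229.
  t=3,j=3: stock 100.3708 → up 127.4709 (V=33.6800), down 88.3263 (V=71.3000). Price 58.1782; hedge Δ=-0.9611, bond B=154.6398.
  t=2,j=0: stock 37.9456 → up 48.1909 (V=15.4983), down 33.3921 (V=33.5446). Price 27.2566; hedge Δ=-1.2194, bond B=73.5289.
  t=2,j=1: stock 54.7624 → up 69.5482 (V=24.1386), down 48.1909 (V=15.4983). Price 18.1965; hedge Δ=0.4046, bond B=-3.9581.
  t=2,j=2: stock 79.0321 → up 100.3708 (V=58.1782), down 69.5482 (V=24.1386). Price 35.1338; hedge Δ=1.1044, bond B=-52.1472.
  t=1,j=0: stock 43.1200 → up 54.7624 (V=18.1965), down 37.9456 (V=27.2566). Price 23.9966; hedge Δ=-0.5388, bond B=47.2276.
  t=1,j=1: stock 62.2300 → up 79.0321 (V=35.1338), down 54.7624 (V=18.1965). Price 23.6062; hedge Δ=0.6979, bond B=-19.8229.
  t=0,j=0: stock 49.0000 → up 62.2300 (V=23.6062), down 43.1200 (V=23.9966). Price 23.6302; hedge Δ=-0.0204, bond B=24.6312.
Root portfolio cost Δ·49+B reproduces V0=23.6302.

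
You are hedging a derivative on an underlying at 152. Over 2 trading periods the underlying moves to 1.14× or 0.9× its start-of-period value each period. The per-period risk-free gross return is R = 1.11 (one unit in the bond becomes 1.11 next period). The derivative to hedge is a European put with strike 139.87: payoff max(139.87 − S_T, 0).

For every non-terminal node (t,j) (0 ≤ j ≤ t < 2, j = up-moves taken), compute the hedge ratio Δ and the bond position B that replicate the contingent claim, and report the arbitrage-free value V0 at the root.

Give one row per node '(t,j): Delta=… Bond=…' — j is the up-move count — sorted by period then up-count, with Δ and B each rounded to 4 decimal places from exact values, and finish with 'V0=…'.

Risk-neutral probability p* = (R−d)/(u−d) = (1.11−0.9)/(1.14−0.9) = 0.8750.
Payoff layer (t=2): V(2,0)=16.7500, V(2,1)=0.0000, V(2,2)=0.0000
Node (1,0) S=136.8000: V=(p*·0.0000+(1−p*)·16.7500)/1.11=1.8863; Δ=(0.0000−16.7500)/(155.9520−123.1200)=-0.5102; B=V−Δ·S=71.6779
Node (1,1) S=173.2800: V=(p*·0.0000+(1−p*)·0.0000)/1.11=0.0000; Δ=(0.0000−0.0000)/(197.5392−155.9520)=0.0000; B=V−Δ·S=0.0000
Node (0,0) S=152.0000: V=(p*·0.0000+(1−p*)·1.8863)/1.11=0.2124; Δ=(0.0000−1.8863)/(173.2800−136.8000)=-0.0517; B=V−Δ·S=8.0718
Root portfolio cost Δ·152+B reproduces V0=0.2124.

(0,0): Delta=-0.0517 Bond=8.0718
(1,0): Delta=-0.5102 Bond=71.6779
(1,1): Delta=0.0000 Bond=0.0000
V0=0.2124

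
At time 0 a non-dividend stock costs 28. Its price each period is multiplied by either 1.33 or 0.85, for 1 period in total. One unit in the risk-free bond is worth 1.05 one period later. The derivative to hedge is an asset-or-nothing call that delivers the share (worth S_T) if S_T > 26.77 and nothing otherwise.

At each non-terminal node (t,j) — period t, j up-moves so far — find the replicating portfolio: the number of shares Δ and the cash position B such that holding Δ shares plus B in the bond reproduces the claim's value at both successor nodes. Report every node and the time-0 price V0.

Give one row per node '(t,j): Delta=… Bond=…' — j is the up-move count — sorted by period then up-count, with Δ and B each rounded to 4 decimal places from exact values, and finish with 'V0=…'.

(0,0): Delta=2.7708 Bond=-62.8056
V0=14.7778

Since d<R<u, set p* = (R−d)/(u−d) = 0.4167; price each node as the discounted p*-expectation of its children.
Terminal payoffs: V(1,0)=0.0000, V(1,1)=37.2400
(0,0): S=28.0000. Δ = (V_up−V_dn)/(S_up−S_dn) = (37.2400−0.0000)/(37.2400−23.8000) = 2.7708. V = [p*·37.2400 + (1−p*)·0.0000]/1.05 = 14.7778. B = V − Δ·S = -62.8056.
Self-financing check: at every node Δ·S+B equals the discounted successor values.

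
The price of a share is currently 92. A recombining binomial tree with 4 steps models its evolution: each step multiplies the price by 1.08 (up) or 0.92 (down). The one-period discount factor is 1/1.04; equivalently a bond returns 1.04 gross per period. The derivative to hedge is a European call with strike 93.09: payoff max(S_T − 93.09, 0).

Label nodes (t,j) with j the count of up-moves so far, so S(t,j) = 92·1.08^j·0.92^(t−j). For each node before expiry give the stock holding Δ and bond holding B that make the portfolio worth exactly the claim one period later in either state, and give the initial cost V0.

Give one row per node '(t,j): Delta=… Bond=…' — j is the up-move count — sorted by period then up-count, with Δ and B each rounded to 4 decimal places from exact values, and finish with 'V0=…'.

No-arbitrage ⇒ martingale measure with p* = (R−d)/(u−d) = 0.7500.
Terminal payoffs: V(4,0)=0.0000, V(4,1)=0.0000, V(4,2)=0.0000, V(4,3)=13.5320, V(4,4)=32.0750
  t=3,j=0: stock 71.6393 → up 77.3704 (V=0.0000), down 65.9082 (V=0.0000). Price 0.0000; hedge Δ=0.0000, bond B=0.0000.
  t=3,j=1: stock 84.0983 → up 90.8262 (V=0.0000), down 77.3704 (V=0.0000). Price 0.0000; hedge Δ=0.0000, bond B=0.0000.
  t=3,j=2: stock 98.7241 → up 106.6220 (V=13.5320), down 90.8262 (V=0.0000). Price 9.7587; hedge Δ=0.8567, bond B=-74.8165.
  t=3,j=3: stock 115.8935 → up 125.1650 (V=32.0750), down 106.6220 (V=13.5320). Price 26.3839; hedge Δ=1.0000, bond B=-89.5096.
  t=2,j=0: stock 77.8688 → up 84.0983 (V=0.0000), down 71.6393 (V=0.0000). Price 0.0000; hedge Δ=0.0000, bond B=0.0000.
  t=2,j=1: stock 91.4112 → up 98.7241 (V=9.7587), down 84.0983 (V=0.0000). Price 7.0375; hedge Δ=0.6672, bond B=-53.9542.
  t=2,j=2: stock 107.3088 → up 115.8935 (V=26.3839), down 98.7241 (V=9.7587). Price 21.3727; hedge Δ=0.9683, bond B=-82.5349.
  t=1,j=0: stock 84.6400 → up 91.4112 (V=7.0375), down 77.8688 (V=0.0000). Price 5.0751; hedge Δ=0.5197, bond B=-38.9093.
  t=1,j=1: stock 99.3600 → up 107.3088 (V=21.3727), down 91.4112 (V=7.0375). Price 17.1047; hedge Δ=0.9017, bond B=-72.4901.
  t=0,j=0: stock 92.0000 → up 99.3600 (V=17.1047), down 84.6400 (V=5.0751). Price 13.5551; hedge Δ=0.8172, bond B=-61.6297.
Check: Δ(0,0)·S0 + B(0,0) = 13.5551 = V0.

(0,0): Delta=0.8172 Bond=-61.6297
(1,0): Delta=0.5197 Bond=-38.9093
(1,1): Delta=0.9017 Bond=-72.4901
(2,0): Delta=0.0000 Bond=0.0000
(2,1): Delta=0.6672 Bond=-53.9542
(2,2): Delta=0.9683 Bond=-82.5349
(3,0): Delta=0.0000 Bond=0.0000
(3,1): Delta=0.0000 Bond=0.0000
(3,2): Delta=0.8567 Bond=-74.8165
(3,3): Delta=1.0000 Bond=-89.5096
V0=13.5551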